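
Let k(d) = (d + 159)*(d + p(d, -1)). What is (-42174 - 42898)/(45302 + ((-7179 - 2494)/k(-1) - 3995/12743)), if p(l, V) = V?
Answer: -342566908736/182543550595 ≈ -1.8766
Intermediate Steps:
k(d) = (-1 + d)*(159 + d) (k(d) = (d + 159)*(d - 1) = (159 + d)*(-1 + d) = (-1 + d)*(159 + d))
(-42174 - 42898)/(45302 + ((-7179 - 2494)/k(-1) - 3995/12743)) = (-42174 - 42898)/(45302 + ((-7179 - 2494)/(-159 + (-1)**2 + 158*(-1)) - 3995/12743)) = -85072/(45302 + (-9673/(-159 + 1 - 158) - 3995*1/12743)) = -85072/(45302 + (-9673/(-316) - 3995/12743)) = -85072/(45302 + (-9673*(-1/316) - 3995/12743)) = -85072/(45302 + (9673/316 - 3995/12743)) = -85072/(45302 + 122000619/4026788) = -85072/182543550595/4026788 = -85072*4026788/182543550595 = -342566908736/182543550595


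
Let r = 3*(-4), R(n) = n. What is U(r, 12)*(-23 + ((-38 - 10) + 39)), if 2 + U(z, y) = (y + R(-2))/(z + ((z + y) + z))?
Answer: 232/3 ≈ 77.333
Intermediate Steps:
r = -12
U(z, y) = -2 + (-2 + y)/(y + 3*z) (U(z, y) = -2 + (y - 2)/(z + ((z + y) + z)) = -2 + (-2 + y)/(z + ((y + z) + z)) = -2 + (-2 + y)/(z + (y + 2*z)) = -2 + (-2 + y)/(y + 3*z))
U(r, 12)*(-23 + ((-38 - 10) + 39)) = ((-2 - 1*12 - 6*(-12))/(12 + 3*(-12)))*(-23 + ((-38 - 10) + 39)) = ((-2 - 12 + 72)/(12 - 36))*(-23 + (-48 + 39)) = (58/(-24))*(-23 - 9) = -1/24*58*(-32) = -29/12*(-32) = 232/3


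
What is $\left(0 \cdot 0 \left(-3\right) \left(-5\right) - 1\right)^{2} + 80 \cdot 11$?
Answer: $881$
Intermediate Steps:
$\left(0 \cdot 0 \left(-3\right) \left(-5\right) - 1\right)^{2} + 80 \cdot 11 = \left(0 \cdot 0 \left(-5\right) - 1\right)^{2} + 880 = \left(0 \left(-5\right) - 1\right)^{2} + 880 = \left(0 - 1\right)^{2} + 880 = \left(-1\right)^{2} + 880 = 1 + 880 = 881$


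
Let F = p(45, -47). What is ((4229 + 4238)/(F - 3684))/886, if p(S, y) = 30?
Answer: -8467/3237444 ≈ -0.0026153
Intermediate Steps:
F = 30
((4229 + 4238)/(F - 3684))/886 = ((4229 + 4238)/(30 - 3684))/886 = (8467/(-3654))*(1/886) = (8467*(-1/3654))*(1/886) = -8467/3654*1/886 = -8467/3237444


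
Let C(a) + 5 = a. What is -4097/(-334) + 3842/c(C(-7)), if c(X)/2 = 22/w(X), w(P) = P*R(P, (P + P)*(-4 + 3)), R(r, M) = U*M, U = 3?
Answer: -277132181/3674 ≈ -75431.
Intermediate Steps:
C(a) = -5 + a
R(r, M) = 3*M
w(P) = -6*P**2 (w(P) = P*(3*((P + P)*(-4 + 3))) = P*(3*((2*P)*(-1))) = P*(3*(-2*P)) = P*(-6*P) = -6*P**2)
c(X) = -22/(3*X**2) (c(X) = 2*(22/((-6*X**2))) = 2*(22*(-1/(6*X**2))) = 2*(-11/(3*X**2)) = -22/(3*X**2))
-4097/(-334) + 3842/c(C(-7)) = -4097/(-334) + 3842/((-22/(3*(-5 - 7)**2))) = -4097*(-1/334) + 3842/((-22/3/(-12)**2)) = 4097/334 + 3842/((-22/3*1/144)) = 4097/334 + 3842/(-11/216) = 4097/334 + 3842*(-216/11) = 4097/334 - 829872/11 = -277132181/3674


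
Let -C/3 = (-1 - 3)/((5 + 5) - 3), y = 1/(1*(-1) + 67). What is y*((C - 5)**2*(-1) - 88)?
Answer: -4841/3234 ≈ -1.4969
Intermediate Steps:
y = 1/66 (y = 1/(-1 + 67) = 1/66 ≈ 0.015152)
C = 12/7 (C = -3*(-1 - 3)/((5 + 5) - 3) = -(-12)/(10 - 3) = -(-12)/7 = -3*(-4/7) = 12/7 ≈ 1.7143)
y*((C - 5)**2*(-1) - 88) = ((12/7 - 5)**2*(-1) - 88)/66 = ((-23/7)**2*(-1) - 88)/66 = ((529/49)*(-1) - 88)/66 = (-529/49 - 88)/66 = (1/66)*(-4841/49) = -4841/3234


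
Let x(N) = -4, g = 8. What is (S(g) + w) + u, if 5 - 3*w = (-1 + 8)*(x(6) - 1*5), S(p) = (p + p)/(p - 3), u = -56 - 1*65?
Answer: -1427/15 ≈ -95.133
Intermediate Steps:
u = -121 (u = -56 - 65 = -121)
S(p) = 2*p/(-3 + p) (S(p) = (2*p)/(-3 + p) = 2*p/(-3 + p))
w = 68/3 (w = 5/3 - (-1 + 8)*(-4 - 1*5)/3 = 5/3 - 7*(-4 - 5)/3 = 5/3 - 7*(-9)/3 = 5/3 - ⅓*(-63) = 5/3 + 21 = 68/3 ≈ 22.667)
(S(g) + w) + u = (2*8/(-3 + 8) + 68/3) - 121 = (2*8/5 + 68/3) - 121 = (2*8*(⅕) + 68/3) - 121 = (16/5 + 68/3) - 121 = 388/15 - 121 = -1427/15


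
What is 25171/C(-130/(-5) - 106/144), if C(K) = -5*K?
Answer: -1812312/9095 ≈ -199.26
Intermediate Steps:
25171/C(-130/(-5) - 106/144) = 25171/((-5*(-130/(-5) - 106/144))) = 25171/((-5*(-130*(-1/5) - 106*1/144))) = 25171/((-5*(26 - 53/72))) = 25171/((-5*1819/72)) = 25171/(-9095/72) = 25171*(-72/9095) = -1812312/9095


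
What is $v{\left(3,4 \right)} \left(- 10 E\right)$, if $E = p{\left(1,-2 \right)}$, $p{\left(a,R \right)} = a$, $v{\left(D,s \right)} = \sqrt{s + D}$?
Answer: $- 10 \sqrt{7} \approx -26.458$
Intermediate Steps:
$v{\left(D,s \right)} = \sqrt{D + s}$
$E = 1$
$v{\left(3,4 \right)} \left(- 10 E\right) = \sqrt{3 + 4} \left(\left(-10\right) 1\right) = \sqrt{7} \left(-10\right) = - 10 \sqrt{7}$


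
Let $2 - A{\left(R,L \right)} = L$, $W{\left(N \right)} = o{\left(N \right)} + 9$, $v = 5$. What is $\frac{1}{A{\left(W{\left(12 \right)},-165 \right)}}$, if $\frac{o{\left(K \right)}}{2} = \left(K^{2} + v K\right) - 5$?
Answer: $\frac{1}{167} \approx 0.005988$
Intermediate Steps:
$o{\left(K \right)} = -10 + 2 K^{2} + 10 K$ ($o{\left(K \right)} = 2 \left(\left(K^{2} + 5 K\right) - 5\right) = 2 \left(-5 + K^{2} + 5 K\right) = -10 + 2 K^{2} + 10 K$)
$W{\left(N \right)} = -1 + 2 N^{2} + 10 N$ ($W{\left(N \right)} = \left(-10 + 2 N^{2} + 10 N\right) + 9 = -1 + 2 N^{2} + 10 N$)
$A{\left(R,L \right)} = 2 - L$
$\frac{1}{A{\left(W{\left(12 \right)},-165 \right)}} = \frac{1}{2 - -165} = \frac{1}{2 + 165} = \frac{1}{167}$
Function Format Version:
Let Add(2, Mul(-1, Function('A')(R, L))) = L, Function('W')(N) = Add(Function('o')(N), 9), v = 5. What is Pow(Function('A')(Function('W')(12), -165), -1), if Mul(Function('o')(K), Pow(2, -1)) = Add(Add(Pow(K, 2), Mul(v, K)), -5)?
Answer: Rational(1, 167) ≈ 0.0059880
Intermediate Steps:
Function('o')(K) = Add(-10, Mul(2, Pow(K, 2)), Mul(10, K)) (Function('o')(K) = Mul(2, Add(Add(Pow(K, 2), Mul(5, K)), -5)) = Mul(2, Add(-5, Pow(K, 2), Mul(5, K))) = Add(-10, Mul(2, Pow(K, 2)), Mul(10, K)))
Function('W')(N) = Add(-1, Mul(2, Pow(N, 2)), Mul(10, N)) (Function('W')(N) = Add(Add(-10, Mul(2, Pow(N, 2)), Mul(10, N)), 9) = Add(-1, Mul(2, Pow(N, 2)), Mul(10, N)))
Function('A')(R, L) = Add(2, Mul(-1, L))
Pow(Function('A')(Function('W')(12), -165), -1) = Pow(Add(2, Mul(-1, -165)), -1) = Pow(Add(2, 165), -1) = Pow(167, -1) = Rational(1, 167)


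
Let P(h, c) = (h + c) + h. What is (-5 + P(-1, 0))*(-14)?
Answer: 98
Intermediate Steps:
P(h, c) = c + 2*h (P(h, c) = (c + h) + h = c + 2*h)
(-5 + P(-1, 0))*(-14) = (-5 + (0 + 2*(-1)))*(-14) = (-5 + (0 - 2))*(-14) = (-5 - 2)*(-14) = -7*(-14) = 98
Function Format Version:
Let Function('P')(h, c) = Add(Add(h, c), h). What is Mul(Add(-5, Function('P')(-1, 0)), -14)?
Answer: 98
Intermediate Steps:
Function('P')(h, c) = Add(c, Mul(2, h)) (Function('P')(h, c) = Add(Add(c, h), h) = Add(c, Mul(2, h)))
Mul(Add(-5, Function('P')(-1, 0)), -14) = Mul(Add(-5, Add(0, Mul(2, -1))), -14) = Mul(Add(-5, Add(0, -2)), -14) = Mul(Add(-5, -2), -14) = Mul(-7, -14) = 98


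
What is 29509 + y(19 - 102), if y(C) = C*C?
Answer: 36398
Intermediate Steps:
y(C) = C²
29509 + y(19 - 102) = 29509 + (19 - 102)² = 29509 + (-83)² = 29509 + 6889 = 36398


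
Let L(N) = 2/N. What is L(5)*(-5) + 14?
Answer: 12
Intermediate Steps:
L(5)*(-5) + 14 = (2/5)*(-5) + 14 = -2 + 14 = 12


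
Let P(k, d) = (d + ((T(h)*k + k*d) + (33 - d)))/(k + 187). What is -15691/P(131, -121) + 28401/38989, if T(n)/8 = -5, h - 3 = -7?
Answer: 97571481570/410515181 ≈ 237.68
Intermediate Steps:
h = -4 (h = 3 - 7 = -4)
T(n) = -40 (T(n) = 8*(-5) = -40)
P(k, d) = (33 - 40*k + d*k)/(187 + k) (P(k, d) = (d + ((-40*k + k*d) + (33 - d)))/(k + 187) = (d + ((-40*k + d*k) + (33 - d)))/(187 + k) = (d + (33 - d - 40*k + d*k))/(187 + k) = (33 - 40*k + d*k)/(187 + k))
-15691/P(131, -121) + 28401/38989 = -15691*(187 + 131)/(33 - 40*131 - 121*131) + 28401/38989 = -15691*318/(33 - 5240 - 15851) + 28401*(1/38989) = -15691/((1/318)*(-21058)) + 28401/38989 = -15691/(-10529/159) + 28401/38989 = -15691*(-159/10529) + 28401/38989 = 2494869/10529 + 28401/38989 = 97571481570/410515181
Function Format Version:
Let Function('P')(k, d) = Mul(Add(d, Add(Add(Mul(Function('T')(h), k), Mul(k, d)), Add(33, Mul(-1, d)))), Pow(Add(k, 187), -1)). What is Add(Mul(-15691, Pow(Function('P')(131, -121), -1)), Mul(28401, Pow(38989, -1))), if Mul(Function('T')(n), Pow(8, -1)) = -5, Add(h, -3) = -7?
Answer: Rational(97571481570, 410515181) ≈ 237.68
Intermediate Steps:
h = -4 (h = Add(3, -7) = -4)
Function('T')(n) = -40 (Function('T')(n) = Mul(8, -5) = -40)
Function('P')(k, d) = Mul(Pow(Add(187, k), -1), Add(33, Mul(-40, k), Mul(d, k))) (Function('P')(k, d) = Mul(Add(d, Add(Add(Mul(-40, k), Mul(k, d)), Add(33, Mul(-1, d)))), Pow(Add(k, 187), -1)) = Mul(Add(d, Add(Add(Mul(-40, k), Mul(d, k)), Add(33, Mul(-1, d)))), Pow(Add(187, k), -1)) = Mul(Add(d, Add(33, Mul(-1, d), Mul(-40, k), Mul(d, k))), Pow(Add(187, k), -1)) = Mul(Add(33, Mul(-40, k), Mul(d, k)), Pow(Add(187, k), -1)) = Mul(Pow(Add(187, k), -1), Add(33, Mul(-40, k), Mul(d, k))))
Add(Mul(-15691, Pow(Function('P')(131, -121), -1)), Mul(28401, Pow(38989, -1))) = Add(Mul(-15691, Pow(Mul(Pow(Add(187, 131), -1), Add(33, Mul(-40, 131), Mul(-121, 131))), -1)), Mul(28401, Pow(38989, -1))) = Add(Mul(-15691, Pow(Mul(Pow(318, -1), Add(33, -5240, -15851)), -1)), Mul(28401, Rational(1, 38989))) = Add(Mul(-15691, Pow(Mul(Rational(1, 318), -21058), -1)), Rational(28401, 38989)) = Add(Mul(-15691, Pow(Rational(-10529, 159), -1)), Rational(28401, 38989)) = Add(Mul(-15691, Rational(-159, 10529)), Rational(28401, 38989)) = Add(Rational(2494869, 10529), Rational(28401, 38989)) = Rational(97571481570, 410515181)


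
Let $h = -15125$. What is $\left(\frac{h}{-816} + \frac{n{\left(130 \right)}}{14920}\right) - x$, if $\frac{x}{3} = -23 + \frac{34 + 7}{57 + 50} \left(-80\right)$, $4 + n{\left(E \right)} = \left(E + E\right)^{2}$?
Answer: $\frac{29966662439}{162836880} \approx 184.03$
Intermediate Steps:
$n{\left(E \right)} = -4 + 4 E^{2}$ ($n{\left(E \right)} = -4 + \left(E + E\right)^{2} = -4 + \left(2 E\right)^{2} = -4 + 4 E^{2}$)
$x = - \frac{17223}{107}$ ($x = 3 \left(-23 + \frac{34 + 7}{57 + 50} \left(-80\right)\right) = 3 \left(-23 + \frac{41}{107} \left(-80\right)\right) = 3 \left(-23 - \frac{3280}{107}\right) = 3 \left(- \frac{5741}{107}\right) = - \frac{17223}{107} \approx -160.96$)
$\left(\frac{h}{-816} + \frac{n{\left(130 \right)}}{14920}\right) - x = \left(- \frac{15125}{-816} + \frac{-4 + 4 \cdot 130^{2}}{14920}\right) - - \frac{17223}{107} = \left(\left(-15125\right) \left(- \frac{1}{816}\right) + \left(-4 + 4 \cdot 16900\right) \frac{1}{14920}\right) + \frac{17223}{107} = \left(\frac{15125}{816} + \left(-4 + 67600\right) \frac{1}{14920}\right) + \frac{17223}{107} = \left(\frac{15125}{816} + 67596 \cdot \frac{1}{14920}\right) + \frac{17223}{107} = \left(\frac{15125}{816} + \frac{16899}{3730}\right) + \frac{17223}{107} = \frac{35102917}{1521840} + \frac{17223}{107} = \frac{29966662439}{162836880}$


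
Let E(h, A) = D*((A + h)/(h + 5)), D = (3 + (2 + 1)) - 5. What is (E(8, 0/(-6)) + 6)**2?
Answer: 7396/169 ≈ 43.763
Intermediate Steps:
D = 1 (D = (3 + 3) - 5 = 6 - 5 = 1)
E(h, A) = (A + h)/(5 + h) (E(h, A) = 1*((A + h)/(h + 5)) = 1*((A + h)/(5 + h)) = (A + h)/(5 + h))
(E(8, 0/(-6)) + 6)**2 = ((0/(-6) + 8)/(5 + 8) + 6)**2 = ((0*(-1/6) + 8)/13 + 6)**2 = ((0 + 8)/13 + 6)**2 = ((1/13)*8 + 6)**2 = (8/13 + 6)**2 = (86/13)**2 = 7396/169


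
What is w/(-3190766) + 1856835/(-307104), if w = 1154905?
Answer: -1046566988455/163316166944 ≈ -6.4082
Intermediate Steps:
w/(-3190766) + 1856835/(-307104) = 1154905/(-3190766) + 1856835/(-307104) = 1154905*(-1/3190766) + 1856835*(-1/307104) = -1154905/3190766 - 618945/102368 = -1046566988455/163316166944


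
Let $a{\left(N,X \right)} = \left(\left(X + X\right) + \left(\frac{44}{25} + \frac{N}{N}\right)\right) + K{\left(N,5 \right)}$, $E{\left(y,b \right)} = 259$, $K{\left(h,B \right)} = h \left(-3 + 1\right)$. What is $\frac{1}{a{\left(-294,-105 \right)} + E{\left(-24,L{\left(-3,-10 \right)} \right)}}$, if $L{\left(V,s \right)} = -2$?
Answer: $\frac{25}{15994} \approx 0.0015631$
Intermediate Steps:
$K{\left(h,B \right)} = - 2 h$ ($K{\left(h,B \right)} = h \left(-2\right) = - 2 h$)
$a{\left(N,X \right)} = \frac{69}{25} - 2 N + 2 X$ ($a{\left(N,X \right)} = \left(\left(X + X\right) + \left(\frac{44}{25} + \frac{N}{N}\right)\right) - 2 N = \left(2 X + \left(44 \cdot \frac{1}{25} + 1\right)\right) - 2 N = \left(2 X + \left(\frac{44}{25} + 1\right)\right) - 2 N = \left(2 X + \frac{69}{25}\right) - 2 N = \left(\frac{69}{25} + 2 X\right) - 2 N = \frac{69}{25} - 2 N + 2 X$)
$\frac{1}{a{\left(-294,-105 \right)} + E{\left(-24,L{\left(-3,-10 \right)} \right)}} = \frac{1}{\left(\frac{69}{25} - -588 + 2 \left(-105\right)\right) + 259} = \frac{1}{\left(\frac{69}{25} + 588 - 210\right) + 259} = \frac{1}{\frac{9519}{25} + 259} = \frac{1}{\frac{15994}{25}} = \frac{25}{15994}$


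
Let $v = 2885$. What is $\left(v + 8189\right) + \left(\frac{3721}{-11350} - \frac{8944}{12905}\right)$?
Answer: $\frac{324375725119}{29294350} \approx 11073.0$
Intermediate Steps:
$\left(v + 8189\right) + \left(\frac{3721}{-11350} - \frac{8944}{12905}\right) = \left(2885 + 8189\right) + \left(\frac{3721}{-11350} - \frac{8944}{12905}\right) = 11074 + \left(3721 \left(- \frac{1}{11350}\right) - \frac{8944}{12905}\right) = 11074 - \frac{29906781}{29294350} = \frac{324375725119}{29294350}$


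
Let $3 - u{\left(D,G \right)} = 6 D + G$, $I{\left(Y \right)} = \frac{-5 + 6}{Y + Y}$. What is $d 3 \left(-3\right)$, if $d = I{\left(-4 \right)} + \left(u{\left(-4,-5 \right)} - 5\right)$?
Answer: $- \frac{1935}{8} \approx -241.88$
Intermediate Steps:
$I{\left(Y \right)} = \frac{1}{2 Y}$ ($I{\left(Y \right)} = 1 \frac{1}{2 Y} = \frac{1}{2 Y}$)
$u{\left(D,G \right)} = 3 - G - 6 D$ ($u{\left(D,G \right)} = 3 - \left(6 D + G\right) = 3 - \left(G + 6 D\right) = 3 - G - 6 D$)
$d = \frac{215}{8}$ ($d = \frac{1}{2 \left(-4\right)} - -27 = \frac{1}{2} \left(- \frac{1}{4}\right) + \left(\left(3 + 5 + 24\right) - 5\right) = - \frac{1}{8} + \left(32 - 5\right) = - \frac{1}{8} + 27 = \frac{215}{8} \approx 26.875$)
$d 3 \left(-3\right) = \frac{215}{8} \cdot 3 \left(-3\right) = \frac{645}{8} \left(-3\right) = - \frac{1935}{8}$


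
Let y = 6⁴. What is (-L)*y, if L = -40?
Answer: 51840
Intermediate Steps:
y = 1296
(-L)*y = -1*(-40)*1296 = 40*1296 = 51840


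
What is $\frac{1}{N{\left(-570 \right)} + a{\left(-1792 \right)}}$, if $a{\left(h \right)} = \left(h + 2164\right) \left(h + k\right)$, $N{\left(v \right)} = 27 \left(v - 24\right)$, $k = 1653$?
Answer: $- \frac{1}{67746} \approx -1.4761 \cdot 10^{-5}$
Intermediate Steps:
$N{\left(v \right)} = -648 + 27 v$ ($N{\left(v \right)} = 27 \left(-24 + v\right) = -648 + 27 v$)
$a{\left(h \right)} = \left(1653 + h\right) \left(2164 + h\right)$ ($a{\left(h \right)} = \left(h + 2164\right) \left(h + 1653\right) = \left(2164 + h\right) \left(1653 + h\right) = \left(1653 + h\right) \left(2164 + h\right)$)
$\frac{1}{N{\left(-570 \right)} + a{\left(-1792 \right)}} = \frac{1}{\left(-648 + 27 \left(-570\right)\right) + \left(3577092 + \left(-1792\right)^{2} + 3817 \left(-1792\right)\right)} = \frac{1}{\left(-648 - 15390\right) + \left(3577092 + 3211264 - 6840064\right)} = \frac{1}{-16038 - 51708} = \frac{1}{-67746} = - \frac{1}{67746}$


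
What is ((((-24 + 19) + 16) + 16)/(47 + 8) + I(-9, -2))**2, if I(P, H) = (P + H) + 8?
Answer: 19044/3025 ≈ 6.2955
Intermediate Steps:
I(P, H) = 8 + H + P (I(P, H) = (H + P) + 8 = 8 + H + P)
((((-24 + 19) + 16) + 16)/(47 + 8) + I(-9, -2))**2 = ((((-24 + 19) + 16) + 16)/(47 + 8) + (8 - 2 - 9))**2 = (((-5 + 16) + 16)/55 - 3)**2 = ((11 + 16)*(1/55) - 3)**2 = (27*(1/55) - 3)**2 = (27/55 - 3)**2 = (-138/55)**2 = 19044/3025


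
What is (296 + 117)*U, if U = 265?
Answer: 109445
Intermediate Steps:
(296 + 117)*U = (296 + 117)*265 = 413*265 = 109445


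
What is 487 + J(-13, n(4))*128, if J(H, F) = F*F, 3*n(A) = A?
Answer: 6431/9 ≈ 714.56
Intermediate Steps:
n(A) = A/3
J(H, F) = F²
487 + J(-13, n(4))*128 = 487 + ((⅓)*4)²*128 = 487 + (4/3)²*128 = 487 + (16/9)*128 = 487 + 2048/9 = 6431/9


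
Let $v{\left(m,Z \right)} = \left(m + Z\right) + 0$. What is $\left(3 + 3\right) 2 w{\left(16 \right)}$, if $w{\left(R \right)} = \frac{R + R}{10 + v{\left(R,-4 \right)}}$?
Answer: $\frac{192}{11} \approx 17.455$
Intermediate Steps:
$v{\left(m,Z \right)} = Z + m$ ($v{\left(m,Z \right)} = \left(Z + m\right) + 0 = Z + m$)
$w{\left(R \right)} = \frac{2 R}{6 + R}$ ($w{\left(R \right)} = \frac{R + R}{10 + \left(-4 + R\right)} = \frac{2 R}{6 + R}$)
$\left(3 + 3\right) 2 w{\left(16 \right)} = \left(3 + 3\right) 2 \cdot 2 \cdot 16 \frac{1}{6 + 16} = 6 \cdot 2 \cdot 2 \cdot 16 \cdot \frac{1}{22} = 12 \cdot 2 \cdot 16 \cdot \frac{1}{22} = 12 \cdot \frac{16}{11} = \frac{192}{11}$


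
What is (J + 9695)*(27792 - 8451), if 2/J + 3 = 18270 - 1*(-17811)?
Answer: 161071945626/859 ≈ 1.8751e+8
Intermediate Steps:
J = 1/18039 (J = 2/(-3 + (18270 - 1*(-17811))) = 2/(-3 + (18270 + 17811)) = 2/(-3 + 36081) = 2/36078 = 2*(1/36078) = 1/18039 ≈ 5.5435e-5)
(J + 9695)*(27792 - 8451) = (1/18039 + 9695)*(27792 - 8451) = (174888106/18039)*19341 = 161071945626/859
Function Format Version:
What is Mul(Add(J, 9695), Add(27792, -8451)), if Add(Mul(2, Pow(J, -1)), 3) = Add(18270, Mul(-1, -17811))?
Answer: Rational(161071945626, 859) ≈ 1.8751e+8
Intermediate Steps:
J = Rational(1, 18039) (J = Mul(2, Pow(Add(-3, Add(18270, Mul(-1, -17811))), -1)) = Mul(2, Pow(Add(-3, Add(18270, 17811)), -1)) = Mul(2, Pow(Add(-3, 36081), -1)) = Mul(2, Pow(36078, -1)) = Mul(2, Rational(1, 36078)) = Rational(1, 18039) ≈ 5.5435e-5)
Mul(Add(J, 9695), Add(27792, -8451)) = Mul(Add(Rational(1, 18039), 9695), Add(27792, -8451)) = Mul(Rational(174888106, 18039), 19341) = Rational(161071945626, 859)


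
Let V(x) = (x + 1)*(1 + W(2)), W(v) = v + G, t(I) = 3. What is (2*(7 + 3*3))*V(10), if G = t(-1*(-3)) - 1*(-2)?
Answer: 2816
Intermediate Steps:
G = 5 (G = 3 - 1*(-2) = 3 + 2 = 5)
W(v) = 5 + v (W(v) = v + 5 = 5 + v)
V(x) = 8 + 8*x (V(x) = (x + 1)*(1 + (5 + 2)) = (1 + x)*(1 + 7) = (1 + x)*8 = 8 + 8*x)
(2*(7 + 3*3))*V(10) = (2*(7 + 3*3))*(8 + 8*10) = (2*(7 + 9))*(8 + 80) = (2*16)*88 = 32*88 = 2816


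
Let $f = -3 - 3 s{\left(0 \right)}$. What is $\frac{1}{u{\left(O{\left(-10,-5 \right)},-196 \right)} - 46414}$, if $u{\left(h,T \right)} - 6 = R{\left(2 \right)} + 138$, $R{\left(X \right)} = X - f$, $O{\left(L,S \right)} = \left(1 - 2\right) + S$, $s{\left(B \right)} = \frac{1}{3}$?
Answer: $- \frac{1}{46264} \approx -2.1615 \cdot 10^{-5}$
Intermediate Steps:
$s{\left(B \right)} = \frac{1}{3}$
$O{\left(L,S \right)} = -1 + S$
$f = -4$ ($f = -3 - 1 = -4$)
$R{\left(X \right)} = 4 + X$ ($R{\left(X \right)} = X - -4 = X + 4 = 4 + X$)
$u{\left(h,T \right)} = 150$ ($u{\left(h,T \right)} = 6 + \left(\left(4 + 2\right) + 138\right) = 6 + \left(6 + 138\right) = 6 + 144 = 150$)
$\frac{1}{u{\left(O{\left(-10,-5 \right)},-196 \right)} - 46414} = \frac{1}{150 - 46414} = \frac{1}{-46264} = - \frac{1}{46264}$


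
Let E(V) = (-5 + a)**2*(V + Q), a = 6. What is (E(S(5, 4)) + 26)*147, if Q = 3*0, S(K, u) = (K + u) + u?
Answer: 5733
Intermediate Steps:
S(K, u) = K + 2*u
Q = 0
E(V) = V (E(V) = (-5 + 6)**2*(V + 0) = 1**2*V = 1*V = V)
(E(S(5, 4)) + 26)*147 = ((5 + 2*4) + 26)*147 = ((5 + 8) + 26)*147 = (13 + 26)*147 = 39*147 = 5733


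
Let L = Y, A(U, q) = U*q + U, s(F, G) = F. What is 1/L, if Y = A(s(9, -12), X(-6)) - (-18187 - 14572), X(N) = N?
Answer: 1/32714 ≈ 3.0568e-5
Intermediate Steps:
A(U, q) = U + U*q
Y = 32714 (Y = 9*(1 - 6) - (-18187 - 14572) = 9*(-5) - 1*(-32759) = -45 + 32759 = 32714)
L = 32714
1/L = 1/32714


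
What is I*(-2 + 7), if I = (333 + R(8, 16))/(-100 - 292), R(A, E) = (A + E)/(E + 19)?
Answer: -11679/2744 ≈ -4.2562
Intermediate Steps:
R(A, E) = (A + E)/(19 + E)
I = -11679/13720 (I = (333 + (8 + 16)/(19 + 16))/(-100 - 292) = (333 + 24/35)/(-392) = (333 + (1/35)*24)*(-1/392) = (333 + 24/35)*(-1/392) = (11679/35)*(-1/392) = -11679/13720 ≈ -0.85124)
I*(-2 + 7) = -11679*(-2 + 7)/13720 = -11679/13720*5 = -11679/2744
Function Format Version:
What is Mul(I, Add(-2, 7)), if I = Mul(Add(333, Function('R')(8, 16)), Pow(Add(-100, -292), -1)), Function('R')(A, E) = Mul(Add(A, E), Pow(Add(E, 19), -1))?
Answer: Rational(-11679, 2744) ≈ -4.2562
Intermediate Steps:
Function('R')(A, E) = Mul(Pow(Add(19, E), -1), Add(A, E)) (Function('R')(A, E) = Mul(Add(A, E), Pow(Add(19, E), -1)) = Mul(Pow(Add(19, E), -1), Add(A, E)))
I = Rational(-11679, 13720) (I = Mul(Add(333, Mul(Pow(Add(19, 16), -1), Add(8, 16))), Pow(Add(-100, -292), -1)) = Mul(Add(333, Mul(Pow(35, -1), 24)), Pow(-392, -1)) = Mul(Add(333, Mul(Rational(1, 35), 24)), Rational(-1, 392)) = Mul(Add(333, Rational(24, 35)), Rational(-1, 392)) = Mul(Rational(11679, 35), Rational(-1, 392)) = Rational(-11679, 13720) ≈ -0.85124)
Mul(I, Add(-2, 7)) = Mul(Rational(-11679, 13720), Add(-2, 7)) = Mul(Rational(-11679, 13720), 5) = Rational(-11679, 2744)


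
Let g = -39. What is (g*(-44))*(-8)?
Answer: -13728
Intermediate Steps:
(g*(-44))*(-8) = -39*(-44)*(-8) = 1716*(-8) = -13728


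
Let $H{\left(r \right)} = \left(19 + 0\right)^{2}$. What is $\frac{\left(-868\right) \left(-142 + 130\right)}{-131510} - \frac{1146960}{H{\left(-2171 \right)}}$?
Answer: $- \frac{75420234888}{23737555} \approx -3177.3$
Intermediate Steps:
$H{\left(r \right)} = 361$ ($H{\left(r \right)} = 19^{2} = 361$)
$\frac{\left(-868\right) \left(-142 + 130\right)}{-131510} - \frac{1146960}{H{\left(-2171 \right)}} = \frac{\left(-868\right) \left(-142 + 130\right)}{-131510} - \frac{1146960}{361} = \left(-868\right) \left(-12\right) \left(- \frac{1}{131510}\right) - \frac{1146960}{361} = 10416 \left(- \frac{1}{131510}\right) - \frac{1146960}{361} = - \frac{5208}{65755} - \frac{1146960}{361} = - \frac{75420234888}{23737555}$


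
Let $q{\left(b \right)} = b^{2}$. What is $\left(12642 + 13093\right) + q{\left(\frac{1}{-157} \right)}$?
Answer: $\frac{634342016}{24649} \approx 25735.0$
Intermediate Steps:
$\left(12642 + 13093\right) + q{\left(\frac{1}{-157} \right)} = \left(12642 + 13093\right) + \left(\frac{1}{-157}\right)^{2} = 25735 + \left(- \frac{1}{157}\right)^{2} = 25735 + \frac{1}{24649} = \frac{634342016}{24649}$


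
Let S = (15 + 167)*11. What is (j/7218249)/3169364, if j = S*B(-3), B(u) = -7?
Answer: -637/1039875387438 ≈ -6.1257e-10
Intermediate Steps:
S = 2002 (S = 182*11 = 2002)
j = -14014 (j = 2002*(-7) = -14014)
(j/7218249)/3169364 = -14014/7218249/3169364 = -14014*1/7218249*(1/3169364) = -14014/7218249*1/3169364 = -637/1039875387438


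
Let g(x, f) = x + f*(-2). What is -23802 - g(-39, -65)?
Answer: -23893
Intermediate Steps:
g(x, f) = x - 2*f
-23802 - g(-39, -65) = -23802 - (-39 - 2*(-65)) = -23802 - (-39 + 130) = -23802 - 1*91 = -23802 - 91 = -23893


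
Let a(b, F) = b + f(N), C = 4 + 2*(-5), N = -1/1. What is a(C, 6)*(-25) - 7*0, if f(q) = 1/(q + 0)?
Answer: 175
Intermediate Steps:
N = -1 (N = -1*1 = -1)
f(q) = 1/q
C = -6 (C = 4 - 10 = -6)
a(b, F) = -1 + b (a(b, F) = b + 1/(-1) = b - 1 = -1 + b)
a(C, 6)*(-25) - 7*0 = (-1 - 6)*(-25) - 7*0 = -7*(-25) + 0 = 175 + 0 = 175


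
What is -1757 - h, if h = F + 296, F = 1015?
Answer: -3068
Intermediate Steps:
h = 1311 (h = 1015 + 296 = 1311)
-1757 - h = -1757 - 1*1311 = -1757 - 1311 = -3068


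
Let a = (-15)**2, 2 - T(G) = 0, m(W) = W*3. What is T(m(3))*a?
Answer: 450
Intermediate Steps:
m(W) = 3*W
T(G) = 2 (T(G) = 2 - 1*0 = 2 + 0 = 2)
a = 225
T(m(3))*a = 2*225 = 450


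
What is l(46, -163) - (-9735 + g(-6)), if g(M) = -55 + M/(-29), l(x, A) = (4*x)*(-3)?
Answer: 267896/29 ≈ 9237.8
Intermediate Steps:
l(x, A) = -12*x
g(M) = -55 - M/29 (g(M) = -55 + M*(-1/29) = -55 - M/29)
l(46, -163) - (-9735 + g(-6)) = -12*46 - (-9735 + (-55 - 1/29*(-6))) = -552 - (-9735 + (-55 + 6/29)) = -552 - (-9735 - 1589/29) = -552 - 1*(-283904/29) = -552 + 283904/29 = 267896/29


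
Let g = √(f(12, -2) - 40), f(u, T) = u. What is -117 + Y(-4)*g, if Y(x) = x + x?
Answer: -117 - 16*I*√7 ≈ -117.0 - 42.332*I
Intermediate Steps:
Y(x) = 2*x
g = 2*I*√7 (g = √(12 - 40) = √(-28) = 2*I*√7 ≈ 5.2915*I)
-117 + Y(-4)*g = -117 + (2*(-4))*(2*I*√7) = -117 - 16*I*√7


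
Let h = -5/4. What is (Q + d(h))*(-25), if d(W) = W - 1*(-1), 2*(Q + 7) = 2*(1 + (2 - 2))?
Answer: 625/4 ≈ 156.25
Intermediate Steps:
h = -5/4 (h = -5*¼ = -5/4 ≈ -1.2500)
Q = -6 (Q = -7 + (2*(1 + (2 - 2)))/2 = -7 + (2*(1 + 0))/2 = -7 + (2*1)/2 = -7 + (½)*2 = -7 + 1 = -6)
d(W) = 1 + W (d(W) = W + 1 = 1 + W)
(Q + d(h))*(-25) = (-6 + (1 - 5/4))*(-25) = (-6 - ¼)*(-25) = -25/4*(-25) = 625/4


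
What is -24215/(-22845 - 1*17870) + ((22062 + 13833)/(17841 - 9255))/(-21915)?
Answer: 60731812879/102146980878 ≈ 0.59455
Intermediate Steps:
-24215/(-22845 - 1*17870) + ((22062 + 13833)/(17841 - 9255))/(-21915) = -24215/(-22845 - 17870) + (35895/8586)*(-1/21915) = -24215/(-40715) + (35895*(1/8586))*(-1/21915) = -24215*(-1/40715) + (11965/2862)*(-1/21915) = 4843/8143 - 2393/12544146 = 60731812879/102146980878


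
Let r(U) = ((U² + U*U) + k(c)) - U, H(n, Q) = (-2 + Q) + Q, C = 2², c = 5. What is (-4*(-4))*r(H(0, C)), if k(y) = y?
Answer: 1136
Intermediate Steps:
C = 4
H(n, Q) = -2 + 2*Q
r(U) = 5 - U + 2*U² (r(U) = ((U² + U*U) + 5) - U = ((U² + U²) + 5) - U = (2*U² + 5) - U = (5 + 2*U²) - U = 5 - U + 2*U²)
(-4*(-4))*r(H(0, C)) = (-4*(-4))*(5 - (-2 + 2*4) + 2*(-2 + 2*4)²) = 16*(5 - (-2 + 8) + 2*(-2 + 8)²) = 16*(5 - 1*6 + 2*6²) = 16*(5 - 6 + 2*36) = 16*(5 - 6 + 72) = 16*71 = 1136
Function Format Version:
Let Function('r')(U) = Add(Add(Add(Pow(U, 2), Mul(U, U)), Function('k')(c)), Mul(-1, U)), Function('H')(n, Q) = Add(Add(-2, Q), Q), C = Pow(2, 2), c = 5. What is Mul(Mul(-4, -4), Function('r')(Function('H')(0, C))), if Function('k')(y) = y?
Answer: 1136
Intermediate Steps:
C = 4
Function('H')(n, Q) = Add(-2, Mul(2, Q))
Function('r')(U) = Add(5, Mul(-1, U), Mul(2, Pow(U, 2))) (Function('r')(U) = Add(Add(Add(Pow(U, 2), Mul(U, U)), 5), Mul(-1, U)) = Add(Add(Add(Pow(U, 2), Pow(U, 2)), 5), Mul(-1, U)) = Add(Add(Mul(2, Pow(U, 2)), 5), Mul(-1, U)) = Add(Add(5, Mul(2, Pow(U, 2))), Mul(-1, U)) = Add(5, Mul(-1, U), Mul(2, Pow(U, 2))))
Mul(Mul(-4, -4), Function('r')(Function('H')(0, C))) = Mul(Mul(-4, -4), Add(5, Mul(-1, Add(-2, Mul(2, 4))), Mul(2, Pow(Add(-2, Mul(2, 4)), 2)))) = Mul(16, Add(5, Mul(-1, Add(-2, 8)), Mul(2, Pow(Add(-2, 8), 2)))) = Mul(16, Add(5, Mul(-1, 6), Mul(2, Pow(6, 2)))) = Mul(16, Add(5, -6, Mul(2, 36))) = Mul(16, Add(5, -6, 72)) = Mul(16, 71) = 1136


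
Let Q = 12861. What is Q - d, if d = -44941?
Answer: 57802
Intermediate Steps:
Q - d = 12861 - 1*(-44941) = 12861 + 44941 = 57802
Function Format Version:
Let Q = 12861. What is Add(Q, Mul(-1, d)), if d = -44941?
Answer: 57802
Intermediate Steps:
Add(Q, Mul(-1, d)) = Add(12861, Mul(-1, -44941)) = Add(12861, 44941) = 57802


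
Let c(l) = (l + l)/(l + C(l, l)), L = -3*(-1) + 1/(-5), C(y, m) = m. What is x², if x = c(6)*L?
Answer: 196/25 ≈ 7.8400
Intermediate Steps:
L = 14/5 (L = 3 - ⅕ = 14/5 ≈ 2.8000)
c(l) = 1 (c(l) = (l + l)/(l + l) = (2*l)/((2*l)) = (2*l)*(1/(2*l)) = 1)
x = 14/5 (x = 1*(14/5) = 14/5 ≈ 2.8000)
x² = (14/5)² = 196/25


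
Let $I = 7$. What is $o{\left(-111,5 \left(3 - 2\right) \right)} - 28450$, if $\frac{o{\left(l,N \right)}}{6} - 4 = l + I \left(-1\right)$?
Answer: $-29134$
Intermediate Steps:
$o{\left(l,N \right)} = -18 + 6 l$ ($o{\left(l,N \right)} = 24 + 6 \left(l + 7 \left(-1\right)\right) = 24 + 6 \left(l - 7\right) = 24 + 6 \left(-7 + l\right) = 24 + \left(-42 + 6 l\right) = -18 + 6 l$)
$o{\left(-111,5 \left(3 - 2\right) \right)} - 28450 = \left(-18 + 6 \left(-111\right)\right) - 28450 = \left(-18 - 666\right) - 28450 = -684 - 28450 = -29134$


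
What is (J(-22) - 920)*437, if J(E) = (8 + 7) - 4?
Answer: -397233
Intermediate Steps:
J(E) = 11 (J(E) = 15 - 4 = 11)
(J(-22) - 920)*437 = (11 - 920)*437 = -909*437 = -397233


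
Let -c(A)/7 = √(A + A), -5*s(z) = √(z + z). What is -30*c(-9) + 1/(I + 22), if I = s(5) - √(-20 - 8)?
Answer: 5*(-1 + 126*I*√2*(-110 + √10 + 10*I*√7))/(-110 + √10 + 10*I*√7) ≈ 0.044096 + 890.97*I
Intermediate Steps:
s(z) = -√2*√z/5 (s(z) = -√(z + z)/5 = -√2*√z/5)
c(A) = -7*√2*√A (c(A) = -7*√(A + A) = -7*√2*√A)
I = -√10/5 - 2*I*√7 (I = -√2*√5/5 - √(-20 - 8) = -√10/5 - √(-28) = -√10/5 - 2*I*√7 ≈ -0.63246 - 5.2915*I)
-30*c(-9) + 1/(I + 22) = -(-210)*√2*√(-9) + 1/((-√10/5 - 2*I*√7) + 22) = -(-210)*√2*3*I + 1/(22 - √10/5 - 2*I*√7) = -(-630)*I*√2 + 1/(22 - √10/5 - 2*I*√7) = 630*I*√2 + 1/(22 - √10/5 - 2*I*√7) = 1/(22 - √10/5 - 2*I*√7) + 630*I*√2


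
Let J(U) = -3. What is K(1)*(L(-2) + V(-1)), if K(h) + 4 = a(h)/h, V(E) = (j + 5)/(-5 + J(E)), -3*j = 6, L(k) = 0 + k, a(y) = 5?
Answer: -19/8 ≈ -2.3750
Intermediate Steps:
L(k) = k
j = -2 (j = -⅓*6 = -2)
V(E) = -3/8 (V(E) = (-2 + 5)/(-5 - 3) = 3/(-8) = 3*(-⅛) = -3/8)
K(h) = -4 + 5/h
K(1)*(L(-2) + V(-1)) = (-4 + 5/1)*(-2 - 3/8) = (-4 + 5*1)*(-19/8) = (-4 + 5)*(-19/8) = 1*(-19/8) = -19/8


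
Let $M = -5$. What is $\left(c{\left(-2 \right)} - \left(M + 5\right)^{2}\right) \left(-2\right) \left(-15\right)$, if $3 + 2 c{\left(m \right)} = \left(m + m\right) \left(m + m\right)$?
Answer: $195$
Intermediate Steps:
$c{\left(m \right)} = - \frac{3}{2} + 2 m^{2}$ ($c{\left(m \right)} = - \frac{3}{2} + \frac{\left(m + m\right) \left(m + m\right)}{2} = - \frac{3}{2} + \frac{2 m 2 m}{2} = - \frac{3}{2} + \frac{4 m^{2}}{2} = - \frac{3}{2} + 2 m^{2}$)
$\left(c{\left(-2 \right)} - \left(M + 5\right)^{2}\right) \left(-2\right) \left(-15\right) = \left(\left(- \frac{3}{2} + 2 \left(-2\right)^{2}\right) - \left(-5 + 5\right)^{2}\right) \left(-2\right) \left(-15\right) = \left(\left(- \frac{3}{2} + 2 \cdot 4\right) - 0^{2}\right) \left(-2\right) \left(-15\right) = \left(\left(- \frac{3}{2} + 8\right) - 0\right) \left(-2\right) \left(-15\right) = \left(\frac{13}{2} + 0\right) \left(-2\right) \left(-15\right) = \frac{13}{2} \left(-2\right) \left(-15\right) = \left(-13\right) \left(-15\right) = 195$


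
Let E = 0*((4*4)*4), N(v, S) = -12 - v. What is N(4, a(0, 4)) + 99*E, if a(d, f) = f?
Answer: -16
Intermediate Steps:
E = 0 (E = 0*(16*4) = 0*64 = 0)
N(4, a(0, 4)) + 99*E = (-12 - 1*4) + 99*0 = (-12 - 4) + 0 = -16 + 0 = -16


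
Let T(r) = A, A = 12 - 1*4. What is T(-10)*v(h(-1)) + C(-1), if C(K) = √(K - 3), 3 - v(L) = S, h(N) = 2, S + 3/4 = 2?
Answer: 14 + 2*I ≈ 14.0 + 2.0*I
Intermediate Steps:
S = 5/4 (S = -¾ + 2 = 5/4 ≈ 1.2500)
v(L) = 7/4 (v(L) = 3 - 1*5/4 = 3 - 5/4 = 7/4)
A = 8 (A = 12 - 4 = 8)
C(K) = √(-3 + K)
T(r) = 8
T(-10)*v(h(-1)) + C(-1) = 8*(7/4) + √(-3 - 1) = 14 + √(-4) = 14 + 2*I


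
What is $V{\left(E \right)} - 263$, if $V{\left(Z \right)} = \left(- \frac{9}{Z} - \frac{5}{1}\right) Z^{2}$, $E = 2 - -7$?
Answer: $-749$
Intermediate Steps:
$E = 9$ ($E = 2 + 7 = 9$)
$V{\left(Z \right)} = Z^{2} \left(-5 - \frac{9}{Z}\right)$ ($V{\left(Z \right)} = \left(- \frac{9}{Z} - 5\right) Z^{2} = \left(-5 - \frac{9}{Z}\right) Z^{2} = Z^{2} \left(-5 - \frac{9}{Z}\right)$)
$V{\left(E \right)} - 263 = \left(-1\right) 9 \left(9 + 5 \cdot 9\right) - 263 = \left(-1\right) 9 \left(9 + 45\right) - 263 = \left(-1\right) 9 \cdot 54 - 263 = -486 - 263 = -749$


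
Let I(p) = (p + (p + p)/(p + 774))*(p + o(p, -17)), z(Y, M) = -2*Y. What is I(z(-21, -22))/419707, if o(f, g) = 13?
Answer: 157465/28540076 ≈ 0.0055173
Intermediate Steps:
I(p) = (13 + p)*(p + 2*p/(774 + p)) (I(p) = (p + (p + p)/(p + 774))*(p + 13) = (p + (2*p)/(774 + p))*(13 + p) = (p + 2*p/(774 + p))*(13 + p) = (13 + p)*(p + 2*p/(774 + p)))
I(z(-21, -22))/419707 = ((-2*(-21))*(10088 + (-2*(-21))² + 789*(-2*(-21)))/(774 - 2*(-21)))/419707 = (42*(10088 + 42² + 789*42)/(774 + 42))*(1/419707) = (42*(10088 + 1764 + 33138)/816)*(1/419707) = (42*(1/816)*44990)*(1/419707) = (157465/68)*(1/419707) = 157465/28540076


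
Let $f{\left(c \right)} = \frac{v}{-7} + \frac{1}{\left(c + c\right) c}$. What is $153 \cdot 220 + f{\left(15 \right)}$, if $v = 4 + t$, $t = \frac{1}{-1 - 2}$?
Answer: $\frac{106027357}{3150} \approx 33660.0$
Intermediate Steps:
$t = - \frac{1}{3}$ ($t = \frac{1}{-1 - 2} = \frac{1}{-3} = - \frac{1}{3} \approx -0.33333$)
$v = \frac{11}{3}$ ($v = 4 - \frac{1}{3} = \frac{11}{3} \approx 3.6667$)
$f{\left(c \right)} = - \frac{11}{21} + \frac{1}{2 c^{2}}$ ($f{\left(c \right)} = \frac{11}{3 \left(-7\right)} + \frac{1}{\left(c + c\right) c} = \frac{11}{3} \left(- \frac{1}{7}\right) + \frac{1}{2 c c} = - \frac{11}{21} + \frac{\frac{1}{2} \frac{1}{c}}{c} = - \frac{11}{21} + \frac{1}{2 c^{2}}$)
$153 \cdot 220 + f{\left(15 \right)} = 153 \cdot 220 - \left(\frac{11}{21} - \frac{1}{2 \cdot 225}\right) = 33660 + \left(- \frac{11}{21} + \frac{1}{2} \cdot \frac{1}{225}\right) = 33660 + \left(- \frac{11}{21} + \frac{1}{450}\right) = 33660 - \frac{1643}{3150} = \frac{106027357}{3150}$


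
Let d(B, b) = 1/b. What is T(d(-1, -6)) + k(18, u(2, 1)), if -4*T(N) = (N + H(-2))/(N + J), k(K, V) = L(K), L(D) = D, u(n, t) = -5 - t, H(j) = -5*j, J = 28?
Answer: 11965/668 ≈ 17.912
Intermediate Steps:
k(K, V) = K
T(N) = -(10 + N)/(4*(28 + N)) (T(N) = -(N - 5*(-2))/(4*(N + 28)) = -(N + 10)/(4*(28 + N)) = -(10 + N)/(4*(28 + N)))
T(d(-1, -6)) + k(18, u(2, 1)) = (-10 - 1/(-6))/(4*(28 + 1/(-6))) + 18 = (-10 - 1*(-1/6))/(4*(28 - 1/6)) + 18 = (-10 + 1/6)/(4*(167/6)) + 18 = (1/4)*(6/167)*(-59/6) + 18 = -59/668 + 18 = 11965/668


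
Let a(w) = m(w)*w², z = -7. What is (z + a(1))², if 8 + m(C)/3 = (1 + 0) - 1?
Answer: 961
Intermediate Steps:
m(C) = -24 (m(C) = -24 + 3*((1 + 0) - 1) = -24 + 3*(1 - 1) = -24 + 3*0 = -24 + 0 = -24)
a(w) = -24*w²
(z + a(1))² = (-7 - 24*1²)² = (-7 - 24*1)² = (-7 - 24)² = (-31)² = 961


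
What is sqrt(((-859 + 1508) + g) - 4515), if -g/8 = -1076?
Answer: sqrt(4742) ≈ 68.862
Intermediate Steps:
g = 8608 (g = -8*(-1076) = 8608)
sqrt(((-859 + 1508) + g) - 4515) = sqrt(((-859 + 1508) + 8608) - 4515) = sqrt((649 + 8608) - 4515) = sqrt(9257 - 4515) = sqrt(4742)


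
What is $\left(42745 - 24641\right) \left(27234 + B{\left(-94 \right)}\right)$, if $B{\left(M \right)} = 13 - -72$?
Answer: $494583176$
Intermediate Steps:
$B{\left(M \right)} = 85$ ($B{\left(M \right)} = 13 + 72 = 85$)
$\left(42745 - 24641\right) \left(27234 + B{\left(-94 \right)}\right) = \left(42745 - 24641\right) \left(27234 + 85\right) = 18104 \cdot 27319 = 494583176$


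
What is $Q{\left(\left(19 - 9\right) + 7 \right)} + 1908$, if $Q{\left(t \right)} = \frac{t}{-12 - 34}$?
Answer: $\frac{87751}{46} \approx 1907.6$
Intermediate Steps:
$Q{\left(t \right)} = - \frac{t}{46}$ ($Q{\left(t \right)} = \frac{t}{-12 - 34} = \frac{t}{-46} = t \left(- \frac{1}{46}\right) = - \frac{t}{46}$)
$Q{\left(\left(19 - 9\right) + 7 \right)} + 1908 = - \frac{\left(19 - 9\right) + 7}{46} + 1908 = - \frac{10 + 7}{46} + 1908 = \left(- \frac{1}{46}\right) 17 + 1908 = - \frac{17}{46} + 1908 = \frac{87751}{46}$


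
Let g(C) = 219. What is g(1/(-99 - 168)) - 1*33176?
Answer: -32957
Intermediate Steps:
g(1/(-99 - 168)) - 1*33176 = 219 - 1*33176 = 219 - 33176 = -32957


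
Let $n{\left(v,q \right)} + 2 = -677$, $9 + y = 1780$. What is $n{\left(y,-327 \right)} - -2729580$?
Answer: $2728901$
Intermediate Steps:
$y = 1771$ ($y = -9 + 1780 = 1771$)
$n{\left(v,q \right)} = -679$ ($n{\left(v,q \right)} = -2 - 677 = -679$)
$n{\left(y,-327 \right)} - -2729580 = -679 - -2729580 = -679 + 2729580 = 2728901$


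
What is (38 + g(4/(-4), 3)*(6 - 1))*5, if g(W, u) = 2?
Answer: 240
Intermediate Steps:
(38 + g(4/(-4), 3)*(6 - 1))*5 = (38 + 2*(6 - 1))*5 = (38 + 2*5)*5 = (38 + 10)*5 = 48*5 = 240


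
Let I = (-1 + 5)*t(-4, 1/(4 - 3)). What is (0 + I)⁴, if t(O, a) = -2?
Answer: 4096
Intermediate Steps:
I = -8 (I = (-1 + 5)*(-2) = 4*(-2) = -8)
(0 + I)⁴ = (0 - 8)⁴ = (-8)⁴ = 4096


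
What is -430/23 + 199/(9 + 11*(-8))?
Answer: -38547/1817 ≈ -21.215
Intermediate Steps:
-430/23 + 199/(9 + 11*(-8)) = -430*1/23 + 199/(9 - 88) = -430/23 + 199/(-79) = -430/23 + 199*(-1/79) = -430/23 - 199/79 = -38547/1817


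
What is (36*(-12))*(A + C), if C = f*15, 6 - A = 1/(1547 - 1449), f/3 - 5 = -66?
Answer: 57979368/49 ≈ 1.1833e+6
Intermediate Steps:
f = -183 (f = 15 + 3*(-66) = 15 - 198 = -183)
A = 587/98 (A = 6 - 1/(1547 - 1449) = 6 - 1/98 = 587/98 ≈ 5.9898)
C = -2745 (C = -183*15 = -2745)
(36*(-12))*(A + C) = (36*(-12))*(587/98 - 2745) = -432*(-268423/98) = 57979368/49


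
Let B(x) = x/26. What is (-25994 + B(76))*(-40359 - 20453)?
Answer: 20547401808/13 ≈ 1.5806e+9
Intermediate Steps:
B(x) = x/26 (B(x) = x*(1/26) = x/26)
(-25994 + B(76))*(-40359 - 20453) = (-25994 + (1/26)*76)*(-40359 - 20453) = (-25994 + 38/13)*(-60812) = -337884/13*(-60812) = 20547401808/13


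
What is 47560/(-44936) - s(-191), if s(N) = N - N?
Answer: -145/137 ≈ -1.0584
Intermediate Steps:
s(N) = 0
47560/(-44936) - s(-191) = 47560/(-44936) - 1*0 = 47560*(-1/44936) + 0 = -145/137 + 0 = -145/137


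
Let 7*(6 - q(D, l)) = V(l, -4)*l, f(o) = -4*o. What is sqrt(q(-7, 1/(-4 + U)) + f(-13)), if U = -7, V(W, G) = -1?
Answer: sqrt(343805)/77 ≈ 7.6149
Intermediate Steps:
q(D, l) = 6 + l/7 (q(D, l) = 6 - (-1)*l/7 = 6 + l/7)
sqrt(q(-7, 1/(-4 + U)) + f(-13)) = sqrt((6 + 1/(7*(-4 - 7))) - 4*(-13)) = sqrt((6 + (1/7)/(-11)) + 52) = sqrt((6 + (1/7)*(-1/11)) + 52) = sqrt((6 - 1/77) + 52) = sqrt(461/77 + 52) = sqrt(4465/77) = sqrt(343805)/77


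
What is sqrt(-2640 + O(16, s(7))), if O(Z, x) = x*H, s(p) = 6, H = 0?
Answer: 4*I*sqrt(165) ≈ 51.381*I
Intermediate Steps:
O(Z, x) = 0 (O(Z, x) = x*0 = 0)
sqrt(-2640 + O(16, s(7))) = sqrt(-2640 + 0) = sqrt(-2640) = 4*I*sqrt(165)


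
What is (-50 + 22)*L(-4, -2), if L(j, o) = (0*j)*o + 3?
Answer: -84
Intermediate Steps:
L(j, o) = 3 (L(j, o) = 0*o + 3 = 0 + 3 = 3)
(-50 + 22)*L(-4, -2) = (-50 + 22)*3 = -28*3 = -84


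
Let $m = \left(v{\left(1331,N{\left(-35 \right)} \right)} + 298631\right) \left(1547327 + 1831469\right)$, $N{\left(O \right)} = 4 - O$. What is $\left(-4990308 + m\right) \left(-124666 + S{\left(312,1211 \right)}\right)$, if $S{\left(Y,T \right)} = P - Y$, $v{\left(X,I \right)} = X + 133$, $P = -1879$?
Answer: $-128627263468894384$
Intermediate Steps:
$v{\left(X,I \right)} = 133 + X$
$S{\left(Y,T \right)} = -1879 - Y$
$m = 1013959785620$ ($m = \left(\left(133 + 1331\right) + 298631\right) \left(1547327 + 1831469\right) = \left(1464 + 298631\right) 3378796 = 300095 \cdot 3378796 = 1013959785620$)
$\left(-4990308 + m\right) \left(-124666 + S{\left(312,1211 \right)}\right) = \left(-4990308 + 1013959785620\right) \left(-124666 - 2191\right) = 1013954795312 \left(-124666 - 2191\right) = 1013954795312 \left(-126857\right) = -128627263468894384$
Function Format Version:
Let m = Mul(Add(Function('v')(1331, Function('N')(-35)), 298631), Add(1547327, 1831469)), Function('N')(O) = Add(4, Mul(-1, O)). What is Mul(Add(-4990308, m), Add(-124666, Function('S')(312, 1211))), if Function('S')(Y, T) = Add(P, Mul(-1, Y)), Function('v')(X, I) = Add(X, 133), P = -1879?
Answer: -128627263468894384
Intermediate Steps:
Function('v')(X, I) = Add(133, X)
Function('S')(Y, T) = Add(-1879, Mul(-1, Y))
m = 1013959785620 (m = Mul(Add(Add(133, 1331), 298631), Add(1547327, 1831469)) = Mul(Add(1464, 298631), 3378796) = Mul(300095, 3378796) = 1013959785620)
Mul(Add(-4990308, m), Add(-124666, Function('S')(312, 1211))) = Mul(Add(-4990308, 1013959785620), Add(-124666, Add(-1879, Mul(-1, 312)))) = Mul(1013954795312, Add(-124666, Add(-1879, -312))) = Mul(1013954795312, Add(-124666, -2191)) = Mul(1013954795312, -126857) = -128627263468894384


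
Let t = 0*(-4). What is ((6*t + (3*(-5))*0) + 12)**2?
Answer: 144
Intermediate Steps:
t = 0
((6*t + (3*(-5))*0) + 12)**2 = ((6*0 + (3*(-5))*0) + 12)**2 = ((0 - 15*0) + 12)**2 = ((0 + 0) + 12)**2 = (0 + 12)**2 = 12**2 = 144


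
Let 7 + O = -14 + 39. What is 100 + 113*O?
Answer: 2134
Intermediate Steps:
O = 18 (O = -7 + (-14 + 39) = -7 + 25 = 18)
100 + 113*O = 100 + 113*18 = 100 + 2034 = 2134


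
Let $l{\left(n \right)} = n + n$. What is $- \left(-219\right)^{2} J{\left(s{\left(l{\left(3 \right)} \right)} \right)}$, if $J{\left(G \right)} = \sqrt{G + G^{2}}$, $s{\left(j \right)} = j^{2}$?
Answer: $- 287766 \sqrt{37} \approx -1.7504 \cdot 10^{6}$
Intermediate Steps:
$l{\left(n \right)} = 2 n$
$- \left(-219\right)^{2} J{\left(s{\left(l{\left(3 \right)} \right)} \right)} = - \left(-219\right)^{2} \sqrt{\left(2 \cdot 3\right)^{2} \left(1 + \left(2 \cdot 3\right)^{2}\right)} = \left(-1\right) 47961 \sqrt{6^{2} \left(1 + 6^{2}\right)} = - 47961 \sqrt{36 \left(1 + 36\right)} = - 47961 \sqrt{36 \cdot 37} = - 47961 \sqrt{1332} = - 47961 \cdot 6 \sqrt{37} = - 287766 \sqrt{37}$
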